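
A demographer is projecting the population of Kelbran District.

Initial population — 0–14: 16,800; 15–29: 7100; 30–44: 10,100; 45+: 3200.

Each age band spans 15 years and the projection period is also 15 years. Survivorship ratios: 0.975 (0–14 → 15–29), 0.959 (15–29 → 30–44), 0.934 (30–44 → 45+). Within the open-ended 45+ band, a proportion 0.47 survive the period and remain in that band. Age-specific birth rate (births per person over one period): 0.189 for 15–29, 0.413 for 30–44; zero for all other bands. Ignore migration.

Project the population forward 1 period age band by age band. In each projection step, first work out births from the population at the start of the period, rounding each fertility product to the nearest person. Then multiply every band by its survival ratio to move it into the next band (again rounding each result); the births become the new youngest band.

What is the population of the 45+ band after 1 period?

Period 1:
Births: 7100 * 0.189 = 1342, 10100 * 0.413 = 4171 → 5513
15–29: 16800 * 0.975 = 16380
30–44: 7100 * 0.959 = 6809
45+: 10100 * 0.934 + 3200 * 0.47 = 9433 + 1504 = 10937
Population now: 0–14=5513, 15–29=16380, 30–44=6809, 45+=10937

10937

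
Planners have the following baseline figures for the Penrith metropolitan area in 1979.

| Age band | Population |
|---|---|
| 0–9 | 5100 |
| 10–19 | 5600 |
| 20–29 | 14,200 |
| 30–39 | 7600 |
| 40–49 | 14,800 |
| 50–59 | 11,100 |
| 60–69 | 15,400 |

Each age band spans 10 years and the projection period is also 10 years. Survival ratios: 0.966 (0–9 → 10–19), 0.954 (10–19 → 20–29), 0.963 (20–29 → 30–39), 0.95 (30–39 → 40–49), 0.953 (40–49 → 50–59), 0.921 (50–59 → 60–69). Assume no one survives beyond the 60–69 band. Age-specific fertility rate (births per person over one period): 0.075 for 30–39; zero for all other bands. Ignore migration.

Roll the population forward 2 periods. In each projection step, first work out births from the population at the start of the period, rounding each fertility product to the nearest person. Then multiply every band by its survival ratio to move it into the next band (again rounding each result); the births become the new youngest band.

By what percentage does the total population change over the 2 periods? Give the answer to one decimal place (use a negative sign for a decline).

After projecting period 1:
Births: 7600 × 0.075 = 570
10–19: 5100 × 0.966 = 4927
20–29: 5600 × 0.954 = 5342
30–39: 14200 × 0.963 = 13675
40–49: 7600 × 0.95 = 7220
50–59: 14800 × 0.953 = 14104
60–69: 11100 × 0.921 = 10223
Population now: 0–9=570, 10–19=4927, 20–29=5342, 30–39=13675, 40–49=7220, 50–59=14104, 60–69=10223
After projecting period 2:
Births: 13675 × 0.075 = 1026
10–19: 570 × 0.966 = 551
20–29: 4927 × 0.954 = 4700
30–39: 5342 × 0.963 = 5144
40–49: 13675 × 0.95 = 12991
50–59: 7220 × 0.953 = 6881
60–69: 14104 × 0.921 = 12990
Population now: 0–9=1026, 10–19=551, 20–29=4700, 30–39=5144, 40–49=12991, 50–59=6881, 60–69=12990
Total: 73800 → 44283; change = -29517; percentage change = -40.0%

-40.0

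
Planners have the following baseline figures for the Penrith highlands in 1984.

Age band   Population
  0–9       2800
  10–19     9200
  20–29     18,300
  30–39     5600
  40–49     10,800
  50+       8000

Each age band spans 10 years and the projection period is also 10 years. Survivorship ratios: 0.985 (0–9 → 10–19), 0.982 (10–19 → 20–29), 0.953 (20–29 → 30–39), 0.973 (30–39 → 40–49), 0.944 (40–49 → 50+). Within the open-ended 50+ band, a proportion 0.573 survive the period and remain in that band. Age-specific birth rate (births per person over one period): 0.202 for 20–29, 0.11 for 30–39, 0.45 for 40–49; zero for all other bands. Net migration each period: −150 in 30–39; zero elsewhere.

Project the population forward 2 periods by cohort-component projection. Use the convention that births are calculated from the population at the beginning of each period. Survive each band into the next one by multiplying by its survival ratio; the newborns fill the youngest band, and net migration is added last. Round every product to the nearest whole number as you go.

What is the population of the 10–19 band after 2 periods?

9035

(Groups numbered youngest = 1 to oldest = 6.)
Period 1:
Births: 18300 × 0.202 = 3697  |  5600 × 0.11 = 616  |  10800 × 0.45 = 4860 → 9173
Group 2: 2800 × 0.985 = 2758
Group 3: 9200 × 0.982 = 9034
Group 4: 18300 × 0.953 = 17440
Group 5: 5600 × 0.973 = 5449
Group 6: 10800 × 0.944 + 8000 × 0.573 = 10195 + 4584 = 14779
Net migration: Group 4 − 150 → 17290
→ [9173, 2758, 9034, 17290, 5449, 14779]
Period 2:
Births: 9034 × 0.202 = 1825  |  17290 × 0.11 = 1902  |  5449 × 0.45 = 2452 → 6179
Group 2: 9173 × 0.985 = 9035
Group 3: 2758 × 0.982 = 2708
Group 4: 9034 × 0.953 = 8609
Group 5: 17290 × 0.973 = 16823
Group 6: 5449 × 0.944 + 14779 × 0.573 = 5144 + 8468 = 13612
Net migration: Group 4 − 150 → 8459
→ [6179, 9035, 2708, 8459, 16823, 13612]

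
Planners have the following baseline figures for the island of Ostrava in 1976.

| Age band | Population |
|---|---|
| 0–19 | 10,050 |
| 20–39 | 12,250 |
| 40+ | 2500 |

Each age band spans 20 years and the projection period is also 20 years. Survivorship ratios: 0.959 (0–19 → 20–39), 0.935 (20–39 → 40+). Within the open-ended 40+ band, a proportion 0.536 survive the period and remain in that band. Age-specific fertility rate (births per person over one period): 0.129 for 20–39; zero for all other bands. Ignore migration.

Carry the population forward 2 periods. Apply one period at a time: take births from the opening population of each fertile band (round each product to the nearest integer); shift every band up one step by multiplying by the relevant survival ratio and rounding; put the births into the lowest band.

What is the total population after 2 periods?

[period 1]
Births: 12250 × 0.129 = 1580
20–39: 10050 × 0.959 = 9638
40+: 12250 × 0.935 + 2500 × 0.536 = 11454 + 1340 = 12794
Giving 1580 / 9638 / 12794.
[period 2]
Births: 9638 × 0.129 = 1243
20–39: 1580 × 0.959 = 1515
40+: 9638 × 0.935 + 12794 × 0.536 = 9012 + 6858 = 15870
Giving 1243 / 1515 / 15870.
Total after period 2: 1243 + 1515 + 15870 = 18628

18628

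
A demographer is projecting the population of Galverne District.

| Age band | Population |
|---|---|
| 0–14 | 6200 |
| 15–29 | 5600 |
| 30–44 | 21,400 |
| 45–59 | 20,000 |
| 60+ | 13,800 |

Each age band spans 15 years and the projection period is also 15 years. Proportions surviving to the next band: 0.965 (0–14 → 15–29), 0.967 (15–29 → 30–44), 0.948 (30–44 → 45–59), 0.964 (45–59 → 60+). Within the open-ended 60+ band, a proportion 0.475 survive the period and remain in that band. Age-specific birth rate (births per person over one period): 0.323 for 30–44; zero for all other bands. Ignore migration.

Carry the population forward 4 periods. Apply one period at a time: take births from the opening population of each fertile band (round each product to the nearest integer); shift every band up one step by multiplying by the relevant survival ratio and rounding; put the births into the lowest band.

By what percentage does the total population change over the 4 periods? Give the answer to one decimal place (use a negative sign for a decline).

-60.5

Period 1:
Births: 21400 × 0.323 = 6912
15–29: 6200 × 0.965 = 5983
30–44: 5600 × 0.967 = 5415
45–59: 21400 × 0.948 = 20287
60+: 20000 × 0.964 + 13800 × 0.475 = 19280 + 6555 = 25835
End of period: [6912, 5983, 5415, 20287, 25835]
Period 2:
Births: 5415 × 0.323 = 1749
15–29: 6912 × 0.965 = 6670
30–44: 5983 × 0.967 = 5786
45–59: 5415 × 0.948 = 5133
60+: 20287 × 0.964 + 25835 × 0.475 = 19557 + 12272 = 31829
End of period: [1749, 6670, 5786, 5133, 31829]
Period 3:
Births: 5786 × 0.323 = 1869
15–29: 1749 × 0.965 = 1688
30–44: 6670 × 0.967 = 6450
45–59: 5786 × 0.948 = 5485
60+: 5133 × 0.964 + 31829 × 0.475 = 4948 + 15119 = 20067
End of period: [1869, 1688, 6450, 5485, 20067]
Period 4:
Births: 6450 × 0.323 = 2083
15–29: 1869 × 0.965 = 1804
30–44: 1688 × 0.967 = 1632
45–59: 6450 × 0.948 = 6115
60+: 5485 × 0.964 + 20067 × 0.475 = 5288 + 9532 = 14820
End of period: [2083, 1804, 1632, 6115, 14820]
Total: 67000 → 26454; change = -40546; percentage change = -60.5%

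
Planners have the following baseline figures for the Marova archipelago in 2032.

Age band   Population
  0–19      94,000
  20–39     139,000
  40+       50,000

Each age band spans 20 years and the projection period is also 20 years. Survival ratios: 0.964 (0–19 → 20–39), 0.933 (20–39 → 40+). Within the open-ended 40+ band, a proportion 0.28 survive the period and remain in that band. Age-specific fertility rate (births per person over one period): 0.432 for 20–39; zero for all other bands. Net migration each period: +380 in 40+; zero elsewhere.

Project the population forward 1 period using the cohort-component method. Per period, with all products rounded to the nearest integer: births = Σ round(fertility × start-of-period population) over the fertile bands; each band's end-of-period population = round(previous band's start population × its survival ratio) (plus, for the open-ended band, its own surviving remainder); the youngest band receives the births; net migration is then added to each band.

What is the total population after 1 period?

294731

Period 1.
Births: 139000 × 0.432 = 60048
20–39: 94000 × 0.964 = 90616
40+: 139000 × 0.933 + 50000 × 0.28 = 129687 + 14000 = 143687
Net migration: 40+ + 380 → 144067
→ [60048, 90616, 144067]
Total after period 1: 60048 + 90616 + 144067 = 294731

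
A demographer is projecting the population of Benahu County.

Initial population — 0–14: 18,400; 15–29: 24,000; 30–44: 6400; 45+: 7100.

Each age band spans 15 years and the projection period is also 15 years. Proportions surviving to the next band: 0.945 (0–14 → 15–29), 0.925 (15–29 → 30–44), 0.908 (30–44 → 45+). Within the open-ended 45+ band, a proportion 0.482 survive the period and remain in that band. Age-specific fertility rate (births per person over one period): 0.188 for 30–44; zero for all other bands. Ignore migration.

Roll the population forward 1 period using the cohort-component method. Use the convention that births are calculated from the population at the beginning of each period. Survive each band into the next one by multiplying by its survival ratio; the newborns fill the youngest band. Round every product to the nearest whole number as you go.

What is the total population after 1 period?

50024

[period 1]
Births: 6400 × 0.188 = 1203
15–29: 18400 × 0.945 = 17388
30–44: 24000 × 0.925 = 22200
45+: 6400 × 0.908 + 7100 × 0.482 = 5811 + 3422 = 9233
End of period: [1203, 17388, 22200, 9233]
Total after period 1: 1203 + 17388 + 22200 + 9233 = 50024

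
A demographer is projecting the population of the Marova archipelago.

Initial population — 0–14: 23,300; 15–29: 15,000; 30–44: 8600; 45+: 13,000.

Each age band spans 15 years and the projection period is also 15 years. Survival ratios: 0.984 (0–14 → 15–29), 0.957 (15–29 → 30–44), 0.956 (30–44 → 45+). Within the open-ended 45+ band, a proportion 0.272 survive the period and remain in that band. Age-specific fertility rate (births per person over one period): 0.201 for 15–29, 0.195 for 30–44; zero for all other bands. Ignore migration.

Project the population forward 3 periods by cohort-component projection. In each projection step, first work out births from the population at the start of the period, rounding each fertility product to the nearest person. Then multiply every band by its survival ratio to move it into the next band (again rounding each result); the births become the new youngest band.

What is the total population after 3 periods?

Period 1.
Births: 15000 * 0.201 = 3015  |  8600 * 0.195 = 1677 → 4692
15–29: 23300 * 0.984 = 22927
30–44: 15000 * 0.957 = 14355
45+: 8600 * 0.956 + 13000 * 0.272 = 8222 + 3536 = 11758
Giving 4692 / 22927 / 14355 / 11758.
Period 2.
Births: 22927 * 0.201 = 4608  |  14355 * 0.195 = 2799 → 7407
15–29: 4692 * 0.984 = 4617
30–44: 22927 * 0.957 = 21941
45+: 14355 * 0.956 + 11758 * 0.272 = 13723 + 3198 = 16921
Giving 7407 / 4617 / 21941 / 16921.
Period 3.
Births: 4617 * 0.201 = 928  |  21941 * 0.195 = 4278 → 5206
15–29: 7407 * 0.984 = 7288
30–44: 4617 * 0.957 = 4418
45+: 21941 * 0.956 + 16921 * 0.272 = 20976 + 4603 = 25579
Giving 5206 / 7288 / 4418 / 25579.
Total after period 3: 5206 + 7288 + 4418 + 25579 = 42491

42491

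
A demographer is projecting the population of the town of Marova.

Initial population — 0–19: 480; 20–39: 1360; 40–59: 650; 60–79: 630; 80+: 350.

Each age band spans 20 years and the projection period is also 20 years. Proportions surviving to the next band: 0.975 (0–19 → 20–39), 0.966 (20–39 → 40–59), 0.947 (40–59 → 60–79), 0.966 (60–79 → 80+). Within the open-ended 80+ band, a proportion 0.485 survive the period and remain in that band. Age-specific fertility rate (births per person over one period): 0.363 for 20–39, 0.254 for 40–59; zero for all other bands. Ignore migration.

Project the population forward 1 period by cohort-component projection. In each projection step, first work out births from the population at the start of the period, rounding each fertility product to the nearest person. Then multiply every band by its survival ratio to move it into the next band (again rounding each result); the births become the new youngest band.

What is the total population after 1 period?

— Period 1 —
Births: 1360 * 0.363 = 494 ; 650 * 0.254 = 165 ⇒ total 659
20–39: 480 * 0.975 = 468
40–59: 1360 * 0.966 = 1314
60–79: 650 * 0.947 = 616
80+: 630 * 0.966 + 350 * 0.485 = 609 + 170 = 779
Population now: 0–19=659, 20–39=468, 40–59=1314, 60–79=616, 80+=779
Total after period 1: 659 + 468 + 1314 + 616 + 779 = 3836

3836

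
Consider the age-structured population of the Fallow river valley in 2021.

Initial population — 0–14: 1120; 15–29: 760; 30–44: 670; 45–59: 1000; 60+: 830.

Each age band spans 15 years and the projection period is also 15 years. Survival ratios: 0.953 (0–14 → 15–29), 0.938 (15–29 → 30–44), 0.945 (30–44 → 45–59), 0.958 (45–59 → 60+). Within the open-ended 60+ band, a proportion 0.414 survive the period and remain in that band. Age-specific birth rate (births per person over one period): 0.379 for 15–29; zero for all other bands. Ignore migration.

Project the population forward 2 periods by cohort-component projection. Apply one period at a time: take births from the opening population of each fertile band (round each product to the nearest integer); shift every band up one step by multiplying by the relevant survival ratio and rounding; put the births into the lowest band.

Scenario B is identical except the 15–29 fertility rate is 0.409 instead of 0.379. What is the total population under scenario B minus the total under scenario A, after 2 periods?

[period 1]
Births: 760 × 0.379 = 288
15–29: 1120 × 0.953 = 1067
30–44: 760 × 0.938 = 713
45–59: 670 × 0.945 = 633
60+: 1000 × 0.958 + 830 × 0.414 = 958 + 344 = 1302
→ [288, 1067, 713, 633, 1302]
[period 2]
Births: 1067 × 0.379 = 404
15–29: 288 × 0.953 = 274
30–44: 1067 × 0.938 = 1001
45–59: 713 × 0.945 = 674
60+: 633 × 0.958 + 1302 × 0.414 = 606 + 539 = 1145
→ [404, 274, 1001, 674, 1145]
Scenario A total after 2 periods: 3498
Scenario B projection —
[period 1]
Births: 760 × 0.409 = 311
15–29: 1120 × 0.953 = 1067
30–44: 760 × 0.938 = 713
45–59: 670 × 0.945 = 633
60+: 1000 × 0.958 + 830 × 0.414 = 958 + 344 = 1302
→ [311, 1067, 713, 633, 1302]
[period 2]
Births: 1067 × 0.409 = 436
15–29: 311 × 0.953 = 296
30–44: 1067 × 0.938 = 1001
45–59: 713 × 0.945 = 674
60+: 633 × 0.958 + 1302 × 0.414 = 606 + 539 = 1145
→ [436, 296, 1001, 674, 1145]
Scenario B total after 2 periods: 3552
Difference B − A = 3552 − 3498 = 54

54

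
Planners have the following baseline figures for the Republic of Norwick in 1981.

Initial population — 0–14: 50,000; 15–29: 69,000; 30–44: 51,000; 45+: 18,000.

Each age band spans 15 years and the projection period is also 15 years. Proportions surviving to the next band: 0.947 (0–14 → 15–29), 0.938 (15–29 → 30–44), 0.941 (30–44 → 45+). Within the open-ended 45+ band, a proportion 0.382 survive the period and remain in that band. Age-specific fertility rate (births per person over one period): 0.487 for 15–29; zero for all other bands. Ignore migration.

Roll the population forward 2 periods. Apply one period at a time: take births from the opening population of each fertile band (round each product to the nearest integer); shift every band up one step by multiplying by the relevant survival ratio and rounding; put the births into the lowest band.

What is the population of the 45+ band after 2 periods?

81862

Call the bands 1 to 4, youngest first.
[period 1]
Births: 69000 × 0.487 = 33603
Band 2: 50000 × 0.947 = 47350
Band 3: 69000 × 0.938 = 64722
Band 4: 51000 × 0.941 + 18000 × 0.382 = 47991 + 6876 = 54867
Giving 33603 / 47350 / 64722 / 54867.
[period 2]
Births: 47350 × 0.487 = 23059
Band 2: 33603 × 0.947 = 31822
Band 3: 47350 × 0.938 = 44414
Band 4: 64722 × 0.941 + 54867 × 0.382 = 60903 + 20959 = 81862
Giving 23059 / 31822 / 44414 / 81862.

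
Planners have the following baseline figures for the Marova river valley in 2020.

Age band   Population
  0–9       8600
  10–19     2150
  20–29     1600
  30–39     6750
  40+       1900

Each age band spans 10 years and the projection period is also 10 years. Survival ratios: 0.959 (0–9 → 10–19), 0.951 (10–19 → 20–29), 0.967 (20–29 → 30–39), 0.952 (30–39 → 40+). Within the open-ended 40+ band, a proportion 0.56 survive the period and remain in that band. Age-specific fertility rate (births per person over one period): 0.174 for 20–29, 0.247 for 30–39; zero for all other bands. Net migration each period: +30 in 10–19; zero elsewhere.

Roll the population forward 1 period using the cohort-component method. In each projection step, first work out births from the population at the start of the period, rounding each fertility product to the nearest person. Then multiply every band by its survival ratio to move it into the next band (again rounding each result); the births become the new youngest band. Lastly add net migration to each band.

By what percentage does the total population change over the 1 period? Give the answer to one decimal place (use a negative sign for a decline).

(Bands numbered youngest = 1 to oldest = 5.)
— Period 1 —
Births: 1600 * 0.174 = 278 ; 6750 * 0.247 = 1667 ⇒ total 1945
Band 2: 8600 * 0.959 = 8247
Band 3: 2150 * 0.951 = 2045
Band 4: 1600 * 0.967 = 1547
Band 5: 6750 * 0.952 + 1900 * 0.56 = 6426 + 1064 = 7490
Net migration: Band 2 + 30 → 8277
→ [1945, 8277, 2045, 1547, 7490]
Total: 21000 → 21304; change = 304; percentage change = 1.4%

1.4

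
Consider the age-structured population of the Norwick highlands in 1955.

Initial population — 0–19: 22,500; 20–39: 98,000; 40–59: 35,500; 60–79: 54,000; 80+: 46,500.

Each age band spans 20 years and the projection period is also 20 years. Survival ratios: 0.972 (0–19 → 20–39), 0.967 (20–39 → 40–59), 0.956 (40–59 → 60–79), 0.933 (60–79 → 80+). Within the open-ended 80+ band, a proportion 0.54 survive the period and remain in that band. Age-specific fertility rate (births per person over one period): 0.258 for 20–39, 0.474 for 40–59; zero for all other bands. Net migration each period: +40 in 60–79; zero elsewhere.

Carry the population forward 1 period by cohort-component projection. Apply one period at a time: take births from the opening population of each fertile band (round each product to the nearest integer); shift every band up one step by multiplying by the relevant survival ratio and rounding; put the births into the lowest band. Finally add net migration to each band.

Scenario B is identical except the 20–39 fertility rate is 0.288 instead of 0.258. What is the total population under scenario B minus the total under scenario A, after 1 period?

2940

Numbering the bands 1..5 from youngest to oldest:
Period 1:
Births: 98000 * 0.258 = 25284 ; 35500 * 0.474 = 16827 → 42111
Band 2: 22500 * 0.972 = 21870
Band 3: 98000 * 0.967 = 94766
Band 4: 35500 * 0.956 = 33938
Band 5: 54000 * 0.933 + 46500 * 0.54 = 50382 + 25110 = 75492
Net migration: Band 4 + 40 → 33978
Population now: 0–19=42111, 20–39=21870, 40–59=94766, 60–79=33978, 80+=75492
Scenario A total after 1 period: 268217
Scenario B projection —
Period 1:
Births: 98000 * 0.288 = 28224 ; 35500 * 0.474 = 16827 → 45051
Band 2: 22500 * 0.972 = 21870
Band 3: 98000 * 0.967 = 94766
Band 4: 35500 * 0.956 = 33938
Band 5: 54000 * 0.933 + 46500 * 0.54 = 50382 + 25110 = 75492
Net migration: Band 4 + 40 → 33978
Population now: 0–19=45051, 20–39=21870, 40–59=94766, 60–79=33978, 80+=75492
Scenario B total after 1 period: 271157
Difference B − A = 271157 − 268217 = 2940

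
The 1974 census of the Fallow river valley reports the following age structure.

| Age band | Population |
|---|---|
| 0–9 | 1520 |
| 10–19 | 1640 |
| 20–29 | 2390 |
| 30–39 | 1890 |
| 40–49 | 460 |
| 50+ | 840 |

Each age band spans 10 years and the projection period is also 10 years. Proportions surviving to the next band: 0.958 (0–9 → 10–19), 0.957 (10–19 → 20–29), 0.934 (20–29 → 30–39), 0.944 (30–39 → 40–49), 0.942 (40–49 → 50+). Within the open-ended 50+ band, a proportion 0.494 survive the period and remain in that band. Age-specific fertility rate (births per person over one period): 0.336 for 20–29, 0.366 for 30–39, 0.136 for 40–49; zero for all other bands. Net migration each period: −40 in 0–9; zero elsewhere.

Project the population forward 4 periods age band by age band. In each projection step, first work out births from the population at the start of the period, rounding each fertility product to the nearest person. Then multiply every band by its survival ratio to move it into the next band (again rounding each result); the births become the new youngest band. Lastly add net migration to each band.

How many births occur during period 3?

1291

(Groups numbered youngest = 1 to oldest = 6.)
— Period 1 —
Births: 2390 × 0.336 = 803 ; 1890 × 0.366 = 692 ; 460 × 0.136 = 63 → total 1558
Group 2: 1520 × 0.958 = 1456
Group 3: 1640 × 0.957 = 1569
Group 4: 2390 × 0.934 = 2232
Group 5: 1890 × 0.944 = 1784
Group 6: 460 × 0.942 + 840 × 0.494 = 433 + 415 = 848
Net migration: Group 1 − 40 → 1518
Giving 1518 / 1456 / 1569 / 2232 / 1784 / 848.
— Period 2 —
Births: 1569 × 0.336 = 527 ; 2232 × 0.366 = 817 ; 1784 × 0.136 = 243 → total 1587
Group 2: 1518 × 0.958 = 1454
Group 3: 1456 × 0.957 = 1393
Group 4: 1569 × 0.934 = 1465
Group 5: 2232 × 0.944 = 2107
Group 6: 1784 × 0.942 + 848 × 0.494 = 1681 + 419 = 2100
Net migration: Group 1 − 40 → 1547
Giving 1547 / 1454 / 1393 / 1465 / 2107 / 2100.
— Period 3 —
Births: 1393 × 0.336 = 468 ; 1465 × 0.366 = 536 ; 2107 × 0.136 = 287 → total 1291
Group 2: 1547 × 0.958 = 1482
Group 3: 1454 × 0.957 = 1391
Group 4: 1393 × 0.934 = 1301
Group 5: 1465 × 0.944 = 1383
Group 6: 2107 × 0.942 + 2100 × 0.494 = 1985 + 1037 = 3022
Net migration: Group 1 − 40 → 1251
Giving 1251 / 1482 / 1391 / 1301 / 1383 / 3022.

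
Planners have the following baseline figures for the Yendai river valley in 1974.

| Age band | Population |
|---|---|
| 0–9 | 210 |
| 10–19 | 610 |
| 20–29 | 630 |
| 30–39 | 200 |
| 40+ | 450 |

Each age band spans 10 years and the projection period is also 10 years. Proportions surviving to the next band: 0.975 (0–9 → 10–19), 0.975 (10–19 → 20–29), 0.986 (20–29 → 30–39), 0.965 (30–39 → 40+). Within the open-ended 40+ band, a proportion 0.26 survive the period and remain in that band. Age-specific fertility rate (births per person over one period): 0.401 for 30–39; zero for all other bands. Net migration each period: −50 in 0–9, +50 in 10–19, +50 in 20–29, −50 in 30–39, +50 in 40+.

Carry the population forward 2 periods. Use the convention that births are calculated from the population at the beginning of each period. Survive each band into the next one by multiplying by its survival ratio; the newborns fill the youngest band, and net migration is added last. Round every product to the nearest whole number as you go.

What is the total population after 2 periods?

Numbering the groups 1..5 from youngest to oldest:
After projecting period 1:
Births: 200 × 0.401 = 80
Group 2: 210 × 0.975 = 205
Group 3: 610 × 0.975 = 595
Group 4: 630 × 0.986 = 621
Group 5: 200 × 0.965 + 450 × 0.26 = 193 + 117 = 310
Net migration: Group 1 − 50 → 30; Group 2 + 50 → 255; Group 3 + 50 → 645; Group 4 − 50 → 571; Group 5 + 50 → 360
→ [30, 255, 645, 571, 360]
After projecting period 2:
Births: 571 × 0.401 = 229
Group 2: 30 × 0.975 = 29
Group 3: 255 × 0.975 = 249
Group 4: 645 × 0.986 = 636
Group 5: 571 × 0.965 + 360 × 0.26 = 551 + 94 = 645
Net migration: Group 1 − 50 → 179; Group 2 + 50 → 79; Group 3 + 50 → 299; Group 4 − 50 → 586; Group 5 + 50 → 695
→ [179, 79, 299, 586, 695]
Total after period 2: 179 + 79 + 299 + 586 + 695 = 1838

1838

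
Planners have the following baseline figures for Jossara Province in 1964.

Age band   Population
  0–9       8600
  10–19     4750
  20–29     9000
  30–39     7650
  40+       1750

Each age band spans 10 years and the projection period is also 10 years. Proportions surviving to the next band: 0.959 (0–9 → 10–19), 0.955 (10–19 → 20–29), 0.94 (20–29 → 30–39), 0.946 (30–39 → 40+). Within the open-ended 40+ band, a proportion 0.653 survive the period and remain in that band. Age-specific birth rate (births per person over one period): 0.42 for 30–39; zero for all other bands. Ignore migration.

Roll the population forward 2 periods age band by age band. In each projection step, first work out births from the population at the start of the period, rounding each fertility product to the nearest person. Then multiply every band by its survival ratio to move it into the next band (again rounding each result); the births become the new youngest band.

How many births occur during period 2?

3553

[period 1]
Births: 7650 × 0.42 = 3213
10–19: 8600 × 0.959 = 8247
20–29: 4750 × 0.955 = 4536
30–39: 9000 × 0.94 = 8460
40+: 7650 × 0.946 + 1750 × 0.653 = 7237 + 1143 = 8380
End of period: [3213, 8247, 4536, 8460, 8380]
[period 2]
Births: 8460 × 0.42 = 3553
10–19: 3213 × 0.959 = 3081
20–29: 8247 × 0.955 = 7876
30–39: 4536 × 0.94 = 4264
40+: 8460 × 0.946 + 8380 × 0.653 = 8003 + 5472 = 13475
End of period: [3553, 3081, 7876, 4264, 13475]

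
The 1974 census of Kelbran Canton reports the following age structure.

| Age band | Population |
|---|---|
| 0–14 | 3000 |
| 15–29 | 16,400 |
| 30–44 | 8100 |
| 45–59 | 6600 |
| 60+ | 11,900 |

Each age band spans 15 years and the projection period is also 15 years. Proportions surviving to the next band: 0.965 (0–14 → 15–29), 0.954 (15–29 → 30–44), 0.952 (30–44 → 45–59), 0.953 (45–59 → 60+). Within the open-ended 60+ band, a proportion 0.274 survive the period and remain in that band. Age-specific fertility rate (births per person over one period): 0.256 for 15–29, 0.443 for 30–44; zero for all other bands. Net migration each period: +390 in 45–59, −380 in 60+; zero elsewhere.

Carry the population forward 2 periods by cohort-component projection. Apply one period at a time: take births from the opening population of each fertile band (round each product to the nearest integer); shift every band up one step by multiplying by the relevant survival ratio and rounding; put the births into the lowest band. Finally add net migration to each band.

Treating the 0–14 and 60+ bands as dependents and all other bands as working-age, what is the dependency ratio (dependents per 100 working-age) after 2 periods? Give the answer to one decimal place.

— Period 1 —
Births: 16400 × 0.256 = 4198  |  8100 × 0.443 = 3588 → total 7786
15–29: 3000 × 0.965 = 2895
30–44: 16400 × 0.954 = 15646
45–59: 8100 × 0.952 = 7711
60+: 6600 × 0.953 + 11900 × 0.274 = 6290 + 3261 = 9551
Net migration: 45–59 + 390 → 8101; 60+ − 380 → 9171
End of period: [7786, 2895, 15646, 8101, 9171]
— Period 2 —
Births: 2895 × 0.256 = 741  |  15646 × 0.443 = 6931 → total 7672
15–29: 7786 × 0.965 = 7513
30–44: 2895 × 0.954 = 2762
45–59: 15646 × 0.952 = 14895
60+: 8101 × 0.953 + 9171 × 0.274 = 7720 + 2513 = 10233
Net migration: 45–59 + 390 → 15285; 60+ − 380 → 9853
End of period: [7672, 7513, 2762, 15285, 9853]
Dependents (band 0–14 + band 60+) = 7672 + 9853 = 17525; working-age = 25560; ratio = 17525/25560 × 100 = 68.6

68.6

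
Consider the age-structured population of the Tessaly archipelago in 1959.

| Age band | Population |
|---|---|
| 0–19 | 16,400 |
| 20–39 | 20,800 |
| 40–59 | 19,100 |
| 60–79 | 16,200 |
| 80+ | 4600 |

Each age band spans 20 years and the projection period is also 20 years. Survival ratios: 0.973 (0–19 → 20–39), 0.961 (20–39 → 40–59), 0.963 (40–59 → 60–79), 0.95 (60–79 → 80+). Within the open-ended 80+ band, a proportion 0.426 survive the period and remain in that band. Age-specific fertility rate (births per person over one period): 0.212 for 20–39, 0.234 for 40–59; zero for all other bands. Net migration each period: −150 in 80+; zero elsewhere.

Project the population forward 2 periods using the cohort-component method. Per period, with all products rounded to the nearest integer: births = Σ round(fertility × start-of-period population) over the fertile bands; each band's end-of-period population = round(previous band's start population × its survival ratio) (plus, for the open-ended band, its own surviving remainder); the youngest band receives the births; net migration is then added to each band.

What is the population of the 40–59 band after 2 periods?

15335

— Period 1 —
Births: 20800 × 0.212 = 4410, 19100 × 0.234 = 4469 — total 8879
20–39: 16400 × 0.973 = 15957
40–59: 20800 × 0.961 = 19989
60–79: 19100 × 0.963 = 18393
80+: 16200 × 0.95 + 4600 × 0.426 = 15390 + 1960 = 17350
Net migration: 80+ − 150 → 17200
→ [8879, 15957, 19989, 18393, 17200]
— Period 2 —
Births: 15957 × 0.212 = 3383, 19989 × 0.234 = 4677 — total 8060
20–39: 8879 × 0.973 = 8639
40–59: 15957 × 0.961 = 15335
60–79: 19989 × 0.963 = 19249
80+: 18393 × 0.95 + 17200 × 0.426 = 17473 + 7327 = 24800
Net migration: 80+ − 150 → 24650
→ [8060, 8639, 15335, 19249, 24650]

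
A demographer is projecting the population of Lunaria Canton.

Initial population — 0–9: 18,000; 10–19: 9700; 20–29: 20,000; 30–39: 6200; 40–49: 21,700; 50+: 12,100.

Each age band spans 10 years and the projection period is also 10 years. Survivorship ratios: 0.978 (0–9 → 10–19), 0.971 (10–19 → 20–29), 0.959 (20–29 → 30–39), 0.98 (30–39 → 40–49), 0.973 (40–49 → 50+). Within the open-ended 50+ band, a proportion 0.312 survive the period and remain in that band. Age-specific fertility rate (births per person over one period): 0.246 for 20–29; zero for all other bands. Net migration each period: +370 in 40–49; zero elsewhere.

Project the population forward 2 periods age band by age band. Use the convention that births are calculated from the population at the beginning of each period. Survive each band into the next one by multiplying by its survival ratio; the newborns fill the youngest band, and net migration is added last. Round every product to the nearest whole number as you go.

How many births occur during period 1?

4920

Numbering the bands 1..6 from youngest to oldest:
Period 1.
Births: 20000 × 0.246 = 4920
Band 2: 18000 × 0.978 = 17604
Band 3: 9700 × 0.971 = 9419
Band 4: 20000 × 0.959 = 19180
Band 5: 6200 × 0.98 = 6076
Band 6: 21700 × 0.973 + 12100 × 0.312 = 21114 + 3775 = 24889
Net migration: Band 5 + 370 → 6446
End of period: [4920, 17604, 9419, 19180, 6446, 24889]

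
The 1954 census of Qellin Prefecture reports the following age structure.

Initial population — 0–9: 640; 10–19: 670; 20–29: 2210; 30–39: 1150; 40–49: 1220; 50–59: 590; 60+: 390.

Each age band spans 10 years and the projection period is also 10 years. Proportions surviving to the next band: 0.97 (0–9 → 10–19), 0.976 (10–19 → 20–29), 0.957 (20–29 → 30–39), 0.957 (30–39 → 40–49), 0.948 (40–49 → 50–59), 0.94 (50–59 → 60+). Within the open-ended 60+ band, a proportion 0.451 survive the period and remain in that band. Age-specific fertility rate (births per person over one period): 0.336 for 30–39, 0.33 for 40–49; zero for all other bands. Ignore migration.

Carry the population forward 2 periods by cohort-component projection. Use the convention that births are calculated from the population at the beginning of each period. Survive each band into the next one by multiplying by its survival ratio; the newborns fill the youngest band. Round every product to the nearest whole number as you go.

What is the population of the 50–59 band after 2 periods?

1044

Call the bands 1 to 7, youngest first.
After projecting period 1:
Births: 1150 × 0.336 = 386, 1220 × 0.33 = 403 — total 789
Band 2: 640 × 0.97 = 621
Band 3: 670 × 0.976 = 654
Band 4: 2210 × 0.957 = 2115
Band 5: 1150 × 0.957 = 1101
Band 6: 1220 × 0.948 = 1157
Band 7: 590 × 0.94 + 390 × 0.451 = 555 + 176 = 731
Giving 789 / 621 / 654 / 2115 / 1101 / 1157 / 731.
After projecting period 2:
Births: 2115 × 0.336 = 711, 1101 × 0.33 = 363 — total 1074
Band 2: 789 × 0.97 = 765
Band 3: 621 × 0.976 = 606
Band 4: 654 × 0.957 = 626
Band 5: 2115 × 0.957 = 2024
Band 6: 1101 × 0.948 = 1044
Band 7: 1157 × 0.94 + 731 × 0.451 = 1088 + 330 = 1418
Giving 1074 / 765 / 606 / 626 / 2024 / 1044 / 1418.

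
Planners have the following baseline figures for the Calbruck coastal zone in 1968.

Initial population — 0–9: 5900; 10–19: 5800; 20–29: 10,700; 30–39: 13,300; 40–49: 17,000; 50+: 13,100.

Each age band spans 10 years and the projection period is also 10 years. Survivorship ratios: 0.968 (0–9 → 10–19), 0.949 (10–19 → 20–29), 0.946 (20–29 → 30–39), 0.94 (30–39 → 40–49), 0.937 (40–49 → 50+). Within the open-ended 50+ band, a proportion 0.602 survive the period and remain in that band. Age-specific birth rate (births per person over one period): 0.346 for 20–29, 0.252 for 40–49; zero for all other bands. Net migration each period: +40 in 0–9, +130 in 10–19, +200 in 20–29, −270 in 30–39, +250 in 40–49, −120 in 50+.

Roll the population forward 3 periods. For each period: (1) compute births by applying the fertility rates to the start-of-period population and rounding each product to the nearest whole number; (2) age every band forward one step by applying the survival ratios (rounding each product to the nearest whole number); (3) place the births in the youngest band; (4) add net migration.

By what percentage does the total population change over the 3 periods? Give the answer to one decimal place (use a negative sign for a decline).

— Period 1 —
Births: 10700 × 0.346 = 3702, 17000 × 0.252 = 4284 → 7986
10–19: 5900 × 0.968 = 5711
20–29: 5800 × 0.949 = 5504
30–39: 10700 × 0.946 = 10122
40–49: 13300 × 0.94 = 12502
50+: 17000 × 0.937 + 13100 × 0.602 = 15929 + 7886 = 23815
Net migration: 0–9 + 40 → 8026; 10–19 + 130 → 5841; 20–29 + 200 → 5704; 30–39 − 270 → 9852; 40–49 + 250 → 12752; 50+ − 120 → 23695
Giving 8026 / 5841 / 5704 / 9852 / 12752 / 23695.
— Period 2 —
Births: 5704 × 0.346 = 1974, 12752 × 0.252 = 3214 → 5188
10–19: 8026 × 0.968 = 7769
20–29: 5841 × 0.949 = 5543
30–39: 5704 × 0.946 = 5396
40–49: 9852 × 0.94 = 9261
50+: 12752 × 0.937 + 23695 × 0.602 = 11949 + 14264 = 26213
Net migration: 0–9 + 40 → 5228; 10–19 + 130 → 7899; 20–29 + 200 → 5743; 30–39 − 270 → 5126; 40–49 + 250 → 9511; 50+ − 120 → 26093
Giving 5228 / 7899 / 5743 / 5126 / 9511 / 26093.
— Period 3 —
Births: 5743 × 0.346 = 1987, 9511 × 0.252 = 2397 → 4384
10–19: 5228 × 0.968 = 5061
20–29: 7899 × 0.949 = 7496
30–39: 5743 × 0.946 = 5433
40–49: 5126 × 0.94 = 4818
50+: 9511 × 0.937 + 26093 × 0.602 = 8912 + 15708 = 24620
Net migration: 0–9 + 40 → 4424; 10–19 + 130 → 5191; 20–29 + 200 → 7696; 30–39 − 270 → 5163; 40–49 + 250 → 5068; 50+ − 120 → 24500
Giving 4424 / 5191 / 7696 / 5163 / 5068 / 24500.
Total: 65800 → 52042; change = -13758; percentage change = -20.9%

-20.9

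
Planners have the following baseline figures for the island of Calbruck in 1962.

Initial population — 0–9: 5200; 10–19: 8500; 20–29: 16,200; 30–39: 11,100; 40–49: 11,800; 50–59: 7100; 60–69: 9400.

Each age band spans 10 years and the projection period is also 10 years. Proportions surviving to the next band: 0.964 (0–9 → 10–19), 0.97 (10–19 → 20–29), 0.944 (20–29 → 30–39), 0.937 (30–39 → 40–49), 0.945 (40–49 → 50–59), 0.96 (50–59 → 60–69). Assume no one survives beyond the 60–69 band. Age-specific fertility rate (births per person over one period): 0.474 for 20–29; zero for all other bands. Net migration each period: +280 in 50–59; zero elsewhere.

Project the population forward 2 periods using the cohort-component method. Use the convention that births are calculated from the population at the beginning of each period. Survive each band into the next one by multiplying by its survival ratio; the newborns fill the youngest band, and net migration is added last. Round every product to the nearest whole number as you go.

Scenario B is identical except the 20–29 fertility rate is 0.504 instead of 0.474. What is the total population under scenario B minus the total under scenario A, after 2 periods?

(Groups numbered youngest = 1 to oldest = 7.)
— Period 1 —
Births: 16200 * 0.474 = 7679
Group 2: 5200 * 0.964 = 5013
Group 3: 8500 * 0.97 = 8245
Group 4: 16200 * 0.944 = 15293
Group 5: 11100 * 0.937 = 10401
Group 6: 11800 * 0.945 = 11151
Group 7: 7100 * 0.96 = 6816
Net migration: Group 6 + 280 → 11431
Population now: 0–9=7679, 10–19=5013, 20–29=8245, 30–39=15293, 40–49=10401, 50–59=11431, 60–69=6816
— Period 2 —
Births: 8245 * 0.474 = 3908
Group 2: 7679 * 0.964 = 7403
Group 3: 5013 * 0.97 = 4863
Group 4: 8245 * 0.944 = 7783
Group 5: 15293 * 0.937 = 14330
Group 6: 10401 * 0.945 = 9829
Group 7: 11431 * 0.96 = 10974
Net migration: Group 6 + 280 → 10109
Population now: 0–9=3908, 10–19=7403, 20–29=4863, 30–39=7783, 40–49=14330, 50–59=10109, 60–69=10974
Scenario A total after 2 periods: 59370
Scenario B projection —
— Period 1 —
Births: 16200 * 0.504 = 8165
Group 2: 5200 * 0.964 = 5013
Group 3: 8500 * 0.97 = 8245
Group 4: 16200 * 0.944 = 15293
Group 5: 11100 * 0.937 = 10401
Group 6: 11800 * 0.945 = 11151
Group 7: 7100 * 0.96 = 6816
Net migration: Group 6 + 280 → 11431
Population now: 0–9=8165, 10–19=5013, 20–29=8245, 30–39=15293, 40–49=10401, 50–59=11431, 60–69=6816
— Period 2 —
Births: 8245 * 0.504 = 4155
Group 2: 8165 * 0.964 = 7871
Group 3: 5013 * 0.97 = 4863
Group 4: 8245 * 0.944 = 7783
Group 5: 15293 * 0.937 = 14330
Group 6: 10401 * 0.945 = 9829
Group 7: 11431 * 0.96 = 10974
Net migration: Group 6 + 280 → 10109
Population now: 0–9=4155, 10–19=7871, 20–29=4863, 30–39=7783, 40–49=14330, 50–59=10109, 60–69=10974
Scenario B total after 2 periods: 60085
Difference B − A = 60085 − 59370 = 715

715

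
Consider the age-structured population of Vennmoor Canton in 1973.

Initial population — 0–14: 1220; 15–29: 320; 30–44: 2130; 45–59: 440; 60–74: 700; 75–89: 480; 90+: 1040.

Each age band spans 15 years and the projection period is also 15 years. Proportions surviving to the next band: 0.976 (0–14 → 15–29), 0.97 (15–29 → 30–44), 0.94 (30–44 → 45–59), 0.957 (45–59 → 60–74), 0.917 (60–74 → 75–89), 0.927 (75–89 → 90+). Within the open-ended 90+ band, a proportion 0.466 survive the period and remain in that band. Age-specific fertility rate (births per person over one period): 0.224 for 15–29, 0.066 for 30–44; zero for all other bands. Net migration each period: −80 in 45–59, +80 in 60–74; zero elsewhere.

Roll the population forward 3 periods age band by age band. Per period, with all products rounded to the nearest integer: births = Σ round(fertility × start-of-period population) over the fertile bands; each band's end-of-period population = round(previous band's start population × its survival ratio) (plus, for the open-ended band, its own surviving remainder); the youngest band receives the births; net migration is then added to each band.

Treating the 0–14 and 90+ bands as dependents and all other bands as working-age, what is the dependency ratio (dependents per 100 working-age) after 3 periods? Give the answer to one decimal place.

Call the bands 1 to 7, youngest first.
Period 1.
Births: 320 × 0.224 = 72 ; 2130 × 0.066 = 141 → total 213
Band 2: 1220 × 0.976 = 1191
Band 3: 320 × 0.97 = 310
Band 4: 2130 × 0.94 = 2002
Band 5: 440 × 0.957 = 421
Band 6: 700 × 0.917 = 642
Band 7: 480 × 0.927 + 1040 × 0.466 = 445 + 485 = 930
Net migration: Band 4 − 80 → 1922; Band 5 + 80 → 501
Giving 213 / 1191 / 310 / 1922 / 501 / 642 / 930.
Period 2.
Births: 1191 × 0.224 = 267 ; 310 × 0.066 = 20 → total 287
Band 2: 213 × 0.976 = 208
Band 3: 1191 × 0.97 = 1155
Band 4: 310 × 0.94 = 291
Band 5: 1922 × 0.957 = 1839
Band 6: 501 × 0.917 = 459
Band 7: 642 × 0.927 + 930 × 0.466 = 595 + 433 = 1028
Net migration: Band 4 − 80 → 211; Band 5 + 80 → 1919
Giving 287 / 208 / 1155 / 211 / 1919 / 459 / 1028.
Period 3.
Births: 208 × 0.224 = 47 ; 1155 × 0.066 = 76 → total 123
Band 2: 287 × 0.976 = 280
Band 3: 208 × 0.97 = 202
Band 4: 1155 × 0.94 = 1086
Band 5: 211 × 0.957 = 202
Band 6: 1919 × 0.917 = 1760
Band 7: 459 × 0.927 + 1028 × 0.466 = 425 + 479 = 904
Net migration: Band 4 − 80 → 1006; Band 5 + 80 → 282
Giving 123 / 280 / 202 / 1006 / 282 / 1760 / 904.
Dependents (band 0–14 + band 90+) = 123 + 904 = 1027; working-age = 3530; ratio = 1027/3530 × 100 = 29.1

29.1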